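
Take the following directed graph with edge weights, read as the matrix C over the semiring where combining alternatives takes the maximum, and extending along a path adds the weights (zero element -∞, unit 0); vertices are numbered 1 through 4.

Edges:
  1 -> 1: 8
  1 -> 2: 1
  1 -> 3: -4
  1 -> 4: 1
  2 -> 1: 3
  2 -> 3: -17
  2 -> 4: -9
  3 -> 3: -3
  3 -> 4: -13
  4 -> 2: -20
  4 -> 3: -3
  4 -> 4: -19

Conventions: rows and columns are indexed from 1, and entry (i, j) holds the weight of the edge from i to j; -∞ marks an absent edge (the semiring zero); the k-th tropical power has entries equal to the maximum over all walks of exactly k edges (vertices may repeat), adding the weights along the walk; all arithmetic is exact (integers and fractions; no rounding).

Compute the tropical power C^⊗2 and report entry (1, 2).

C^⊗2:
  [16, 9, 4, 9]
  [11, 4, -1, 4]
  [-∞, -33, -6, -16]
  [-17, -39, -6, -16]
Key observation: the optimum is the walk 1->1->2, with weight 8 + 1 = 9.
Optimal value attained by: walk 1->1->2.
Answer: (C^⊗2)[1][2] = 9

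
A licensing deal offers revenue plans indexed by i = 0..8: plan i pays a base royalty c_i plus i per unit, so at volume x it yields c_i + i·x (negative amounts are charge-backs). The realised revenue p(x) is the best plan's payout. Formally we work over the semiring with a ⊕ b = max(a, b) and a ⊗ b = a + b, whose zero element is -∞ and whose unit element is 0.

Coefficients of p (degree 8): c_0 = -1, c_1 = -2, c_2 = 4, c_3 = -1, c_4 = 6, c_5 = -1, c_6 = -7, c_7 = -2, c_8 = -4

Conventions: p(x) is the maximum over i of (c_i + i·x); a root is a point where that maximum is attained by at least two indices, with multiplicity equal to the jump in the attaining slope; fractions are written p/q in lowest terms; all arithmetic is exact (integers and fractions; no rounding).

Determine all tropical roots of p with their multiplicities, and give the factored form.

hull edge (i=0, c=-1) to (i=2, c=4): slope 5/2, span 2
hull edge (i=2, c=4) to (i=4, c=6): slope 1, span 2
hull edge (i=4, c=6) to (i=8, c=-4): slope -5/2, span 4
Factored form: p(x) = -4 ⊗ (x ⊕ (-5/2)) ⊗ (x ⊕ (-5/2)) ⊗ (x ⊕ (-1)) ⊗ (x ⊕ (-1)) ⊗ (x ⊕ 5/2) ⊗ (x ⊕ 5/2) ⊗ (x ⊕ 5/2) ⊗ (x ⊕ 5/2)
Answer: roots = -5/2 (mult 2), -1 (mult 2), 5/2 (mult 4)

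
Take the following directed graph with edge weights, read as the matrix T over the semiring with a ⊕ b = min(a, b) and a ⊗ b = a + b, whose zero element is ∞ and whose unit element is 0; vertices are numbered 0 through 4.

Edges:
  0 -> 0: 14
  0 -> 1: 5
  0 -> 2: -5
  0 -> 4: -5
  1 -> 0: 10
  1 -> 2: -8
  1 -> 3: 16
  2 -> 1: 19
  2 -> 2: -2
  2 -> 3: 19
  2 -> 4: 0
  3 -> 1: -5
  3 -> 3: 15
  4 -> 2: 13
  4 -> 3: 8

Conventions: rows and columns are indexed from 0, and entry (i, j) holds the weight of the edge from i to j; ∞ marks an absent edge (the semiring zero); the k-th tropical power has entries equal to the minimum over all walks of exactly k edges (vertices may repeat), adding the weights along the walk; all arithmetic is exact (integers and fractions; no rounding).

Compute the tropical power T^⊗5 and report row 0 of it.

T^⊗2:
  [15, 14, -7, 3, -5]
  [24, 11, -10, 11, -8]
  [29, 14, -4, 8, -2]
  [5, 10, -13, 11, ∞]
  [∞, 3, 11, 23, 13]
T^⊗3:
  [24, -2, -9, 3, -7]
  [21, 6, -12, 0, -10]
  [24, 3, -6, 6, -4]
  [19, 6, -15, 6, -13]
  [13, 18, -5, 19, 11]
T^⊗4:
  [8, -2, -11, 1, -9]
  [16, -5, -14, -2, -12]
  [13, 1, -8, 4, -6]
  [16, 1, -17, -5, -15]
  [27, 14, -7, 14, -5]
T^⊗5:
  [8, -4, -13, -1, -11]
  [5, -7, -16, -4, -14]
  [11, -1, -10, 2, -8]
  [11, -10, -19, -7, -17]
  [24, 9, -9, 3, -7]
Answer: row 0 of T^⊗5 = [8, -4, -13, -1, -11]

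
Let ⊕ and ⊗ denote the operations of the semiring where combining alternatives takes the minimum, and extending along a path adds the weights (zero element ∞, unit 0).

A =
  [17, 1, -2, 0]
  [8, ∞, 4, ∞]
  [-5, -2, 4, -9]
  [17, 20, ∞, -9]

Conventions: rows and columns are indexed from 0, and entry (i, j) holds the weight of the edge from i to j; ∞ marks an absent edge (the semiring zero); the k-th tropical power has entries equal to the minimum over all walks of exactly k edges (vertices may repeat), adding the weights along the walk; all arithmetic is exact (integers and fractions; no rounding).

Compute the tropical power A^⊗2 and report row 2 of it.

A^⊗2:
  [-7, -4, 2, -11]
  [-1, 2, 6, -5]
  [-1, -4, -7, -18]
  [8, 11, 15, -18]
Answer: row 2 of A^⊗2 = [-1, -4, -7, -18]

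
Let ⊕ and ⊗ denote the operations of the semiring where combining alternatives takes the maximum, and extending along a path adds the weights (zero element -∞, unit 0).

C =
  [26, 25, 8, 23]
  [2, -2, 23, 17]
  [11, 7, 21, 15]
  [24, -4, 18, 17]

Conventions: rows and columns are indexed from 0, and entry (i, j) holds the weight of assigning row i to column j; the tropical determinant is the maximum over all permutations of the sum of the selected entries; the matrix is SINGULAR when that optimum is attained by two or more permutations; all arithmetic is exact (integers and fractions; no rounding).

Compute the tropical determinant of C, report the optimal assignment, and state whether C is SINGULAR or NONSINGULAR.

σ = (0, 1, 2, 3): 26 + (-2) + 21 + 17 = 62
σ = (0, 1, 3, 2): 26 + (-2) + 15 + 18 = 57
σ = (0, 2, 1, 3): 26 + 23 + 7 + 17 = 73
σ = (0, 2, 3, 1): 26 + 23 + 15 + (-4) = 60
σ = (0, 3, 1, 2): 26 + 17 + 7 + 18 = 68
σ = (0, 3, 2, 1): 26 + 17 + 21 + (-4) = 60
σ = (1, 0, 2, 3): 25 + 2 + 21 + 17 = 65
σ = (1, 0, 3, 2): 25 + 2 + 15 + 18 = 60
σ = (1, 2, 0, 3): 25 + 23 + 11 + 17 = 76
σ = (1, 2, 3, 0): 25 + 23 + 15 + 24 = 87
σ = (1, 3, 0, 2): 25 + 17 + 11 + 18 = 71
σ = (1, 3, 2, 0): 25 + 17 + 21 + 24 = 87
σ = (2, 0, 1, 3): 8 + 2 + 7 + 17 = 34
σ = (2, 0, 3, 1): 8 + 2 + 15 + (-4) = 21
σ = (2, 1, 0, 3): 8 + (-2) + 11 + 17 = 34
σ = (2, 1, 3, 0): 8 + (-2) + 15 + 24 = 45
σ = (2, 3, 0, 1): 8 + 17 + 11 + (-4) = 32
σ = (2, 3, 1, 0): 8 + 17 + 7 + 24 = 56
σ = (3, 0, 1, 2): 23 + 2 + 7 + 18 = 50
σ = (3, 0, 2, 1): 23 + 2 + 21 + (-4) = 42
σ = (3, 1, 0, 2): 23 + (-2) + 11 + 18 = 50
σ = (3, 1, 2, 0): 23 + (-2) + 21 + 24 = 66
σ = (3, 2, 0, 1): 23 + 23 + 11 + (-4) = 53
σ = (3, 2, 1, 0): 23 + 23 + 7 + 24 = 77
Optimal value attained by: σ = (1, 2, 3, 0).
Answer: det⊕(C) = 87; verdict: SINGULAR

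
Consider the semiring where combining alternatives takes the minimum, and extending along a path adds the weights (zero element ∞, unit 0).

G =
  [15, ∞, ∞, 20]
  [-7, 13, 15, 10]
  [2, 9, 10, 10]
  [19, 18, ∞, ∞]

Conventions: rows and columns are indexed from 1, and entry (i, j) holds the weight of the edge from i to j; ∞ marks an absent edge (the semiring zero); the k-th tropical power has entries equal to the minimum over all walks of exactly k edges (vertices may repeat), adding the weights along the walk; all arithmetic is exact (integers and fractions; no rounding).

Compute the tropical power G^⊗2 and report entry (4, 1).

G^⊗2:
  [30, 38, ∞, 35]
  [6, 24, 25, 13]
  [2, 19, 20, 19]
  [11, 31, 33, 28]
Key observation: the optimum is the walk 4->2->1, with weight 18 + (-7) = 11.
Optimal value attained by: walk 4->2->1.
Answer: (G^⊗2)[4][1] = 11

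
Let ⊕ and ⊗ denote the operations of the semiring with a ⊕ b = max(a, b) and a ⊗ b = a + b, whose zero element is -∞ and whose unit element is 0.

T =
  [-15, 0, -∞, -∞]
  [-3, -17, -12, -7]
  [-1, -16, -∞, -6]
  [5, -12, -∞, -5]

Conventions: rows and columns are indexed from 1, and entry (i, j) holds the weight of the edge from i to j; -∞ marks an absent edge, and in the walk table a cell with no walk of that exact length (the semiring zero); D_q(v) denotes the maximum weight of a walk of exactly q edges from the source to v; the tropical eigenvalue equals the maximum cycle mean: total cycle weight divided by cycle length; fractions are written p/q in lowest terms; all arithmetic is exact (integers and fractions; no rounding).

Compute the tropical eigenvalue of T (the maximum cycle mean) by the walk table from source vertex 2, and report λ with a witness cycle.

q=0: [-∞, 0, -∞, -∞]
q=1: [-3, -17, -12, -7]
q=2: [-2, -3, -29, -12]
q=3: [-6, -2, -15, -10]
q=4: [-5, -6, -14, -9]
Optimal cycle mean attained by: cycle 1->2->4->1, total 0 + (-7) + 5, length 3.
Answer: λ = -2/3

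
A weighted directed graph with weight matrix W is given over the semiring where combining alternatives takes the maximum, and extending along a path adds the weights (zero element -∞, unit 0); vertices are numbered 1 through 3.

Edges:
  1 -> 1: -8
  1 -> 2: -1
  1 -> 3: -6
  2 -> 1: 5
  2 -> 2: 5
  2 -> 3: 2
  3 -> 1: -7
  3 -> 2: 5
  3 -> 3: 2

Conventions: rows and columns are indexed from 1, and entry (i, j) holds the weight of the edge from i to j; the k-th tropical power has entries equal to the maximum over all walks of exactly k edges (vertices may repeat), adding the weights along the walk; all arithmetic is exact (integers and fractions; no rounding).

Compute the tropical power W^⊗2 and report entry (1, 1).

W^⊗2:
  [4, 4, 1]
  [10, 10, 7]
  [10, 10, 7]
Key observation: the optimum is the walk 1->2->1, with weight (-1) + 5 = 4.
Optimal value attained by: walk 1->2->1.
Answer: (W^⊗2)[1][1] = 4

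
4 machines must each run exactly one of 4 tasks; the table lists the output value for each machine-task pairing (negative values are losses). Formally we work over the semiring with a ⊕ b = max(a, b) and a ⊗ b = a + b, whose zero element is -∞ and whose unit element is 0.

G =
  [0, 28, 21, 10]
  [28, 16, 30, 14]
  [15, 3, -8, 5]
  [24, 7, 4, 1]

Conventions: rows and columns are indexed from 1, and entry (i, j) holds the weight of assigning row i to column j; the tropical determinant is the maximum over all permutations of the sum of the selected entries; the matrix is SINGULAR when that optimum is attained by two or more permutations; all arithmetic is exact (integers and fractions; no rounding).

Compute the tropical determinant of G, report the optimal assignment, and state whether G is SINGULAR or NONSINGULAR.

σ = (1, 2, 3, 4): 0 + 16 + (-8) + 1 = 9
σ = (1, 2, 4, 3): 0 + 16 + 5 + 4 = 25
σ = (1, 3, 2, 4): 0 + 30 + 3 + 1 = 34
σ = (1, 3, 4, 2): 0 + 30 + 5 + 7 = 42
σ = (1, 4, 2, 3): 0 + 14 + 3 + 4 = 21
σ = (1, 4, 3, 2): 0 + 14 + (-8) + 7 = 13
σ = (2, 1, 3, 4): 28 + 28 + (-8) + 1 = 49
σ = (2, 1, 4, 3): 28 + 28 + 5 + 4 = 65
σ = (2, 3, 1, 4): 28 + 30 + 15 + 1 = 74
σ = (2, 3, 4, 1): 28 + 30 + 5 + 24 = 87
σ = (2, 4, 1, 3): 28 + 14 + 15 + 4 = 61
σ = (2, 4, 3, 1): 28 + 14 + (-8) + 24 = 58
σ = (3, 1, 2, 4): 21 + 28 + 3 + 1 = 53
σ = (3, 1, 4, 2): 21 + 28 + 5 + 7 = 61
σ = (3, 2, 1, 4): 21 + 16 + 15 + 1 = 53
σ = (3, 2, 4, 1): 21 + 16 + 5 + 24 = 66
σ = (3, 4, 1, 2): 21 + 14 + 15 + 7 = 57
σ = (3, 4, 2, 1): 21 + 14 + 3 + 24 = 62
σ = (4, 1, 2, 3): 10 + 28 + 3 + 4 = 45
σ = (4, 1, 3, 2): 10 + 28 + (-8) + 7 = 37
σ = (4, 2, 1, 3): 10 + 16 + 15 + 4 = 45
σ = (4, 2, 3, 1): 10 + 16 + (-8) + 24 = 42
σ = (4, 3, 1, 2): 10 + 30 + 15 + 7 = 62
σ = (4, 3, 2, 1): 10 + 30 + 3 + 24 = 67
Optimal value attained by: σ = (2, 3, 4, 1).
Answer: det⊕(G) = 87; verdict: NONSINGULAR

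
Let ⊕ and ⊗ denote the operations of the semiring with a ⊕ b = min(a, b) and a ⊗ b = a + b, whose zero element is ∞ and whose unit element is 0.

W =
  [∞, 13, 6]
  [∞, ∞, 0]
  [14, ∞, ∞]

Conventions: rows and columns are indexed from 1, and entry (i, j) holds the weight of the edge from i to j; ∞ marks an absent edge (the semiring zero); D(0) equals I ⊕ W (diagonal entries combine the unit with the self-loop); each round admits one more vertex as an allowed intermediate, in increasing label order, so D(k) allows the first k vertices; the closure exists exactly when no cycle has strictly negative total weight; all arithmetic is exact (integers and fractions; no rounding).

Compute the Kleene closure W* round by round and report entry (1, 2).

D(0):
  [0, 13, 6]
  [∞, 0, 0]
  [14, ∞, 0]
D(1):
  [0, 13, 6]
  [∞, 0, 0]
  [14, 27, 0]
D(2):
  [0, 13, 6]
  [∞, 0, 0]
  [14, 27, 0]
D(3):
  [0, 13, 6]
  [14, 0, 0]
  [14, 27, 0]
Answer: W*[1][2] = 13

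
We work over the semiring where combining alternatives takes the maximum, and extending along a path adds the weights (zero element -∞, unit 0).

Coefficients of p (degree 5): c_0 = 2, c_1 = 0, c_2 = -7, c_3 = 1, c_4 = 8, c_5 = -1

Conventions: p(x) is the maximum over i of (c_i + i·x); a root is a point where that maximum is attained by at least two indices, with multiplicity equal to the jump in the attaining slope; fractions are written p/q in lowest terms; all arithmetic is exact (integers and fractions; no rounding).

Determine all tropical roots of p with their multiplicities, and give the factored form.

hull edge (i=0, c=2) to (i=4, c=8): slope 3/2, span 4
hull edge (i=4, c=8) to (i=5, c=-1): slope -9, span 1
Factored form: p(x) = -1 ⊗ (x ⊕ (-3/2)) ⊗ (x ⊕ (-3/2)) ⊗ (x ⊕ (-3/2)) ⊗ (x ⊕ (-3/2)) ⊗ (x ⊕ 9)
Answer: roots = -3/2 (mult 4), 9 (mult 1)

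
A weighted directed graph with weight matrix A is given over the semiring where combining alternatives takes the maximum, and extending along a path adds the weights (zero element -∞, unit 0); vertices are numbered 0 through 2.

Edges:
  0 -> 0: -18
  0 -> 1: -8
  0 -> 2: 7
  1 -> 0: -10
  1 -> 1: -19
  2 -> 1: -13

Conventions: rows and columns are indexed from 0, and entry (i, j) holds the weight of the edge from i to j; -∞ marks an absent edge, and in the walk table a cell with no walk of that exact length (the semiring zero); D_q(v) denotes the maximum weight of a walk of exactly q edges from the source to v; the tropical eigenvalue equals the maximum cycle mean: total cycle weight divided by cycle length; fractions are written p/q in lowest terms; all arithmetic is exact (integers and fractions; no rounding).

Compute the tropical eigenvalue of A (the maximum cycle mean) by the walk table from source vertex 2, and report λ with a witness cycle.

q=0: [-∞, -∞, 0]
q=1: [-∞, -13, -∞]
q=2: [-23, -32, -∞]
q=3: [-41, -31, -16]
Optimal cycle mean attained by: cycle 0->2->1->0, total 7 + (-13) + (-10), length 3.
Answer: λ = -16/3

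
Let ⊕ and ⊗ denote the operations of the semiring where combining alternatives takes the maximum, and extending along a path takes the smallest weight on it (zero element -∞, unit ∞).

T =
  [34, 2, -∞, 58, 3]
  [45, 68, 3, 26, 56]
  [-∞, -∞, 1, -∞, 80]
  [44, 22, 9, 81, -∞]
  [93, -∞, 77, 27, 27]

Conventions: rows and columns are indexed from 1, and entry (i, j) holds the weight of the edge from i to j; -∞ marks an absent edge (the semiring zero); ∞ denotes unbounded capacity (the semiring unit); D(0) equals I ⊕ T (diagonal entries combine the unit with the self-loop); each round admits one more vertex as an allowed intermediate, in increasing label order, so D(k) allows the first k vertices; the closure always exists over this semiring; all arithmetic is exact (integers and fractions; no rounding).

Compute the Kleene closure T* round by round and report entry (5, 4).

D(0):
  [∞, 2, -∞, 58, 3]
  [45, ∞, 3, 26, 56]
  [-∞, -∞, ∞, -∞, 80]
  [44, 22, 9, ∞, -∞]
  [93, -∞, 77, 27, ∞]
D(1):
  [∞, 2, -∞, 58, 3]
  [45, ∞, 3, 45, 56]
  [-∞, -∞, ∞, -∞, 80]
  [44, 22, 9, ∞, 3]
  [93, 2, 77, 58, ∞]
D(2):
  [∞, 2, 2, 58, 3]
  [45, ∞, 3, 45, 56]
  [-∞, -∞, ∞, -∞, 80]
  [44, 22, 9, ∞, 22]
  [93, 2, 77, 58, ∞]
D(3):
  [∞, 2, 2, 58, 3]
  [45, ∞, 3, 45, 56]
  [-∞, -∞, ∞, -∞, 80]
  [44, 22, 9, ∞, 22]
  [93, 2, 77, 58, ∞]
D(4):
  [∞, 22, 9, 58, 22]
  [45, ∞, 9, 45, 56]
  [-∞, -∞, ∞, -∞, 80]
  [44, 22, 9, ∞, 22]
  [93, 22, 77, 58, ∞]
D(5):
  [∞, 22, 22, 58, 22]
  [56, ∞, 56, 56, 56]
  [80, 22, ∞, 58, 80]
  [44, 22, 22, ∞, 22]
  [93, 22, 77, 58, ∞]
Answer: T*[5][4] = 58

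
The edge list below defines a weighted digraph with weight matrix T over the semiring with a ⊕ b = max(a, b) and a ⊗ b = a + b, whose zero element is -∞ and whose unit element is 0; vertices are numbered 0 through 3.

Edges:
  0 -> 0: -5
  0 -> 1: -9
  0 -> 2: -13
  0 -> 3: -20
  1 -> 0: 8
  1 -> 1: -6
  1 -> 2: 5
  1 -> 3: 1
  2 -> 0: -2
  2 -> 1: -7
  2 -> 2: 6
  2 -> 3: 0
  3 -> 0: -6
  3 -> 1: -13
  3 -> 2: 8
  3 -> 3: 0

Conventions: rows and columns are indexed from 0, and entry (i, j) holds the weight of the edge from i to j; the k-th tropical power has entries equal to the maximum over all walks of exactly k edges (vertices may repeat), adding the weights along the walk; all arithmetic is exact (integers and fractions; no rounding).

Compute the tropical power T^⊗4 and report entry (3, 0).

T^⊗2:
  [-1, -14, -4, -8]
  [3, -1, 11, 5]
  [4, -1, 12, 6]
  [6, 1, 14, 8]
T^⊗3:
  [-6, -10, 2, -4]
  [9, 4, 17, 11]
  [10, 5, 18, 12]
  [12, 7, 20, 14]
T^⊗4:
  [0, -5, 8, 2]
  [15, 10, 23, 17]
  [16, 11, 24, 18]
  [18, 13, 26, 20]
Key observation: the optimum is the walk 3->2->2->2->0, with weight 8 + 6 + 6 + (-2) = 18.
Optimal value attained by: walk 3->2->2->2->0.
Answer: (T^⊗4)[3][0] = 18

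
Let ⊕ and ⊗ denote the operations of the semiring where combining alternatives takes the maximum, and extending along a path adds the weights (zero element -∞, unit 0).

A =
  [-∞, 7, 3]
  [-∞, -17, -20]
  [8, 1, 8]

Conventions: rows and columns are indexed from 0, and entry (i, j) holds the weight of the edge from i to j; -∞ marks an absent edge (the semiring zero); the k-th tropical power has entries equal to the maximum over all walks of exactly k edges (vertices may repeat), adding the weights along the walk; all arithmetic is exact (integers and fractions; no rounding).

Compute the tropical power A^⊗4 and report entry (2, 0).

A^⊗2:
  [11, 4, 11]
  [-12, -19, -12]
  [16, 15, 16]
A^⊗3:
  [19, 18, 19]
  [-4, -5, -4]
  [24, 23, 24]
A^⊗4:
  [27, 26, 27]
  [4, 3, 4]
  [32, 31, 32]
Key observation: the optimum is the walk 2->2->2->2->0, with weight 8 + 8 + 8 + 8 = 32.
Optimal value attained by: walk 2->2->2->2->0.
Answer: (A^⊗4)[2][0] = 32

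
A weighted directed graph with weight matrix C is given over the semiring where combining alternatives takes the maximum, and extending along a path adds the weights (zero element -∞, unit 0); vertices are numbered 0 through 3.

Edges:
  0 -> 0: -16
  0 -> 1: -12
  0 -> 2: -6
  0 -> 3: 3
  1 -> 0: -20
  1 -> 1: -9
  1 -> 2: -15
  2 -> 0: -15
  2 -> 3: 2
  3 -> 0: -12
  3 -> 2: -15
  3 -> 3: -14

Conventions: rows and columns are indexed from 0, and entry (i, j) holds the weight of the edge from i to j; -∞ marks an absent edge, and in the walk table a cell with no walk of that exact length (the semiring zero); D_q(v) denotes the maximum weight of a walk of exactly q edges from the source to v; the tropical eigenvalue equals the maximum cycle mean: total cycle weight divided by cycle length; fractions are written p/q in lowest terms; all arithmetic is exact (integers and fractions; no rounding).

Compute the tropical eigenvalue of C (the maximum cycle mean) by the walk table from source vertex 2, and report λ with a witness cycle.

q=0: [-∞, -∞, 0, -∞]
q=1: [-15, -∞, -∞, 2]
q=2: [-10, -27, -13, -12]
q=3: [-24, -22, -16, -7]
q=4: [-19, -31, -22, -14]
Optimal cycle mean attained by: cycle 0->3->0, total 3 + (-12), length 2.
Answer: λ = -9/2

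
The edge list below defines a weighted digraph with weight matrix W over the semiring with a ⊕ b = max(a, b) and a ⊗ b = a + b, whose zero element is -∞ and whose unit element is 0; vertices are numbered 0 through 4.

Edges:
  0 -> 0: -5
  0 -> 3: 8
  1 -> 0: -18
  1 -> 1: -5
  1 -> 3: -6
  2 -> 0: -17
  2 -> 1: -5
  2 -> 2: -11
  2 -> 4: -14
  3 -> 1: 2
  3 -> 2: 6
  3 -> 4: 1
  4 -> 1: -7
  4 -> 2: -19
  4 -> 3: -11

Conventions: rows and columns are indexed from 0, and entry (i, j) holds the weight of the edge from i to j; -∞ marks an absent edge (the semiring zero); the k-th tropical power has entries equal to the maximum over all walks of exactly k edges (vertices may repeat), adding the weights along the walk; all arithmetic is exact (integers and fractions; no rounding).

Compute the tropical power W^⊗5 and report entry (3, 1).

W^⊗2:
  [-10, 10, 14, 3, 9]
  [-23, -4, 0, -10, -5]
  [-22, -10, -22, -9, -25]
  [-11, 1, -5, -4, -8]
  [-25, -9, -5, -13, -10]
W^⊗3:
  [-3, 9, 9, 4, 4]
  [-17, -5, -4, -10, -9]
  [-27, -7, -3, -14, -8]
  [-16, -2, 2, -3, -3]
  [-22, -10, -7, -15, -12]
W^⊗4:
  [-8, 6, 10, 5, 5]
  [-21, -8, -4, -9, -9]
  [-20, -8, -8, -13, -13]
  [-15, -1, 3, -8, -2]
  [-24, -12, -9, -14, -14]
W^⊗5:
  [-7, 7, 11, 0, 6]
  [-21, -7, -3, -13, -8]
  [-25, -11, -7, -12, -12]
  [-14, -2, -2, -7, -7]
  [-26, -12, -8, -16, -13]
Key observation: the optimum is the walk 3->2->0->3->2->1, with weight 6 + (-17) + 8 + 6 + (-5) = -2.
Optimal value attained by: walk 3->2->0->3->2->1.
Answer: (W^⊗5)[3][1] = -2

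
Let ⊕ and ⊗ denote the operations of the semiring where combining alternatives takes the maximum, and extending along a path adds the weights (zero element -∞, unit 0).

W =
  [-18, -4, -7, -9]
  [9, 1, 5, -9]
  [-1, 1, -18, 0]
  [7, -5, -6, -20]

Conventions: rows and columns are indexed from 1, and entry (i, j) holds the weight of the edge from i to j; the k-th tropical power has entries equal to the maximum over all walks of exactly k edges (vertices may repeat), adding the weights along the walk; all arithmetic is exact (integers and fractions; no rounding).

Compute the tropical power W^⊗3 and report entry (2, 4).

W^⊗2:
  [5, -3, 1, -7]
  [10, 6, 6, 5]
  [10, 2, 6, -8]
  [4, 3, 0, -2]
W^⊗3:
  [6, 2, 2, 1]
  [15, 7, 11, 6]
  [11, 7, 7, 6]
  [12, 4, 8, 0]
Key observation: the optimum is the walk 2->2->3->4, with weight 1 + 5 + 0 = 6.
Optimal value attained by: walk 2->2->3->4.
Answer: (W^⊗3)[2][4] = 6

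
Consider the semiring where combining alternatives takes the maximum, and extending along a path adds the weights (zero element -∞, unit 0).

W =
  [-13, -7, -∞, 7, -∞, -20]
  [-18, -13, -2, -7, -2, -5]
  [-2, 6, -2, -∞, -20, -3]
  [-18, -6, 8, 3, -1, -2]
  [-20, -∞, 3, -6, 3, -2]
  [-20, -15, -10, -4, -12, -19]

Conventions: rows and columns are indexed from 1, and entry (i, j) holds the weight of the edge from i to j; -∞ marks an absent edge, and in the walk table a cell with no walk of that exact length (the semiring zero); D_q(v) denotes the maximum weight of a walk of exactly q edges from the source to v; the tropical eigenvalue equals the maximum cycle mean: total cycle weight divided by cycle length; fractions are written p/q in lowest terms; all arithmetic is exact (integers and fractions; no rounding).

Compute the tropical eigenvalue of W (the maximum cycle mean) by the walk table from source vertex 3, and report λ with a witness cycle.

q=0: [-∞, -∞, 0, -∞, -∞, -∞]
q=1: [-2, 6, -2, -∞, -20, -3]
q=2: [-4, 4, 4, 5, 4, 1]
q=3: [2, 10, 13, 8, 7, 3]
q=4: [11, 19, 16, 11, 10, 10]
q=5: [14, 22, 19, 18, 17, 14]
q=6: [17, 25, 26, 21, 20, 17]
Optimal cycle mean attained by: cycle 1->4->3->1, total 7 + 8 + (-2), length 3.
Answer: λ = 13/3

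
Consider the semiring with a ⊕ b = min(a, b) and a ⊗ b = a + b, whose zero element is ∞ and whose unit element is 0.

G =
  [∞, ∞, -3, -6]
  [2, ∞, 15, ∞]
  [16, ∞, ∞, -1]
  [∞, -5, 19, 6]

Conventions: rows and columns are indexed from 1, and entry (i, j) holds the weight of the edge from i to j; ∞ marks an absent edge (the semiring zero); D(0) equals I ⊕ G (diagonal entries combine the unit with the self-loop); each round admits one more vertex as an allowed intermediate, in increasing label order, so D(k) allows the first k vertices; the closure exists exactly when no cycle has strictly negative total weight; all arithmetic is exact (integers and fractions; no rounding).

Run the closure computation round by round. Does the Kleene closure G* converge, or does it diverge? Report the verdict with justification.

D(0):
  [0, ∞, -3, -6]
  [2, 0, 15, ∞]
  [16, ∞, 0, -1]
  [∞, -5, 19, 0]
D(1):
  [0, ∞, -3, -6]
  [2, 0, -1, -4]
  [16, ∞, 0, -1]
  [∞, -5, 19, 0]
Detection: at round 2, diagonal entry (4, 4) turns strictly negative.
Key observation: the cycle 4->2->1->4 has total weight (-5) + 2 + (-6), which is strictly negative.
Answer: DIVERGES — negative cycle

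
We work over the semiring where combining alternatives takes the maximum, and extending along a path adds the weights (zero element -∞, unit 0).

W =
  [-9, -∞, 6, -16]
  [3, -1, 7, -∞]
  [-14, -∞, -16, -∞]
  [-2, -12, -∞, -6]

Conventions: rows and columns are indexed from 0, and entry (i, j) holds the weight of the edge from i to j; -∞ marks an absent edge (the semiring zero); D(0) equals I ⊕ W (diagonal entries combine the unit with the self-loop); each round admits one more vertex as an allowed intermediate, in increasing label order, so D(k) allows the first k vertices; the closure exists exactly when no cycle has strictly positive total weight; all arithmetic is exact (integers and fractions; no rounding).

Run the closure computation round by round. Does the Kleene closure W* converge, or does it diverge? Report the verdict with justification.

D(0):
  [0, -∞, 6, -16]
  [3, 0, 7, -∞]
  [-14, -∞, 0, -∞]
  [-2, -12, -∞, 0]
D(1):
  [0, -∞, 6, -16]
  [3, 0, 9, -13]
  [-14, -∞, 0, -30]
  [-2, -12, 4, 0]
D(2):
  [0, -∞, 6, -16]
  [3, 0, 9, -13]
  [-14, -∞, 0, -30]
  [-2, -12, 4, 0]
D(3):
  [0, -∞, 6, -16]
  [3, 0, 9, -13]
  [-14, -∞, 0, -30]
  [-2, -12, 4, 0]
D(4):
  [0, -28, 6, -16]
  [3, 0, 9, -13]
  [-14, -42, 0, -30]
  [-2, -12, 4, 0]
Key observation: every diagonal entry stays at the unit through all rounds, so no improving cycle exists.
Answer: CONVERGES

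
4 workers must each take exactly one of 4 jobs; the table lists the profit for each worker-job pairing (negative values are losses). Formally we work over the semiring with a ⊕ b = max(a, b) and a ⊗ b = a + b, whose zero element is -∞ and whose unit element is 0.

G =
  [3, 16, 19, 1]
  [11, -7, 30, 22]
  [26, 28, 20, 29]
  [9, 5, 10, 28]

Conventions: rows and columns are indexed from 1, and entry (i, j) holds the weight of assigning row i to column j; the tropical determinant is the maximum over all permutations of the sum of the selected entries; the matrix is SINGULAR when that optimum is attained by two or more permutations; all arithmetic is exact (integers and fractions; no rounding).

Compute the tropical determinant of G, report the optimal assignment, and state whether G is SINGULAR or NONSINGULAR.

σ = (1, 2, 3, 4): 3 + (-7) + 20 + 28 = 44
σ = (1, 2, 4, 3): 3 + (-7) + 29 + 10 = 35
σ = (1, 3, 2, 4): 3 + 30 + 28 + 28 = 89
σ = (1, 3, 4, 2): 3 + 30 + 29 + 5 = 67
σ = (1, 4, 2, 3): 3 + 22 + 28 + 10 = 63
σ = (1, 4, 3, 2): 3 + 22 + 20 + 5 = 50
σ = (2, 1, 3, 4): 16 + 11 + 20 + 28 = 75
σ = (2, 1, 4, 3): 16 + 11 + 29 + 10 = 66
σ = (2, 3, 1, 4): 16 + 30 + 26 + 28 = 100
σ = (2, 3, 4, 1): 16 + 30 + 29 + 9 = 84
σ = (2, 4, 1, 3): 16 + 22 + 26 + 10 = 74
σ = (2, 4, 3, 1): 16 + 22 + 20 + 9 = 67
σ = (3, 1, 2, 4): 19 + 11 + 28 + 28 = 86
σ = (3, 1, 4, 2): 19 + 11 + 29 + 5 = 64
σ = (3, 2, 1, 4): 19 + (-7) + 26 + 28 = 66
σ = (3, 2, 4, 1): 19 + (-7) + 29 + 9 = 50
σ = (3, 4, 1, 2): 19 + 22 + 26 + 5 = 72
σ = (3, 4, 2, 1): 19 + 22 + 28 + 9 = 78
σ = (4, 1, 2, 3): 1 + 11 + 28 + 10 = 50
σ = (4, 1, 3, 2): 1 + 11 + 20 + 5 = 37
σ = (4, 2, 1, 3): 1 + (-7) + 26 + 10 = 30
σ = (4, 2, 3, 1): 1 + (-7) + 20 + 9 = 23
σ = (4, 3, 1, 2): 1 + 30 + 26 + 5 = 62
σ = (4, 3, 2, 1): 1 + 30 + 28 + 9 = 68
Optimal value attained by: σ = (2, 3, 1, 4).
Answer: det⊕(G) = 100; verdict: NONSINGULAR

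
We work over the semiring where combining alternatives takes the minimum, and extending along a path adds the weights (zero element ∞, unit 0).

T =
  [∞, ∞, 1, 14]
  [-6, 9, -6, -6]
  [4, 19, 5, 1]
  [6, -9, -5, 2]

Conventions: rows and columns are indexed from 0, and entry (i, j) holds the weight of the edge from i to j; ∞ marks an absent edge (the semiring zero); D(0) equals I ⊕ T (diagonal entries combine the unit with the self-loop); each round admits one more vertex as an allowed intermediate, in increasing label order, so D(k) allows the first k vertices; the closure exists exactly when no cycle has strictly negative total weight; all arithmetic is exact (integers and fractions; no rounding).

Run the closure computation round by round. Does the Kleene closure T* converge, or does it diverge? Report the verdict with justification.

D(0):
  [0, ∞, 1, 14]
  [-6, 0, -6, -6]
  [4, 19, 0, 1]
  [6, -9, -5, 0]
D(1):
  [0, ∞, 1, 14]
  [-6, 0, -6, -6]
  [4, 19, 0, 1]
  [6, -9, -5, 0]
Detection: at round 2, diagonal entry (3, 3) turns strictly negative.
Key observation: the cycle 3->1->0->3 has total weight (-9) + (-6) + 14, which is strictly negative.
Answer: DIVERGES — negative cycle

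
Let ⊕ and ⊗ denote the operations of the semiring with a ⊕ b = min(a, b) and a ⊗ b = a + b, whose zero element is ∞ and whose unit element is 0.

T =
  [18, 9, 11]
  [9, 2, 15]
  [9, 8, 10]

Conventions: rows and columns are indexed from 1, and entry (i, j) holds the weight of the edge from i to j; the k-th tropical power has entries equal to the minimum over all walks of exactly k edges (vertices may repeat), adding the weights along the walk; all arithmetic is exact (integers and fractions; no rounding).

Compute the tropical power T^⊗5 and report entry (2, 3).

T^⊗2:
  [18, 11, 21]
  [11, 4, 17]
  [17, 10, 20]
T^⊗3:
  [20, 13, 26]
  [13, 6, 19]
  [19, 12, 25]
T^⊗4:
  [22, 15, 28]
  [15, 8, 21]
  [21, 14, 27]
T^⊗5:
  [24, 17, 30]
  [17, 10, 23]
  [23, 16, 29]
Key observation: the optimum is the walk 2->2->2->2->2->3, with weight 2 + 2 + 2 + 2 + 15 = 23.
Optimal value attained by: walk 2->2->2->2->2->3.
Answer: (T^⊗5)[2][3] = 23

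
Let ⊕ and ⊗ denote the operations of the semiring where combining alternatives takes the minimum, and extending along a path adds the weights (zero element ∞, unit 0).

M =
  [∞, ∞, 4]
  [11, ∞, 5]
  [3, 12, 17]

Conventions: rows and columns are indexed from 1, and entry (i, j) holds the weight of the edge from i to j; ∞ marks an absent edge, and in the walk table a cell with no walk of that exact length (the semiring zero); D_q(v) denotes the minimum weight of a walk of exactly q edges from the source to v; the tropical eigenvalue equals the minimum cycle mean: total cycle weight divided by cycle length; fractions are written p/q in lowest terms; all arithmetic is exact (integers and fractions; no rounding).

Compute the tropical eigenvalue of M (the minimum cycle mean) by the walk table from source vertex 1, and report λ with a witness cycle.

q=0: [0, ∞, ∞]
q=1: [∞, ∞, 4]
q=2: [7, 16, 21]
q=3: [24, 33, 11]
Optimal cycle mean attained by: cycle 1->3->1, total 4 + 3, length 2.
Answer: λ = 7/2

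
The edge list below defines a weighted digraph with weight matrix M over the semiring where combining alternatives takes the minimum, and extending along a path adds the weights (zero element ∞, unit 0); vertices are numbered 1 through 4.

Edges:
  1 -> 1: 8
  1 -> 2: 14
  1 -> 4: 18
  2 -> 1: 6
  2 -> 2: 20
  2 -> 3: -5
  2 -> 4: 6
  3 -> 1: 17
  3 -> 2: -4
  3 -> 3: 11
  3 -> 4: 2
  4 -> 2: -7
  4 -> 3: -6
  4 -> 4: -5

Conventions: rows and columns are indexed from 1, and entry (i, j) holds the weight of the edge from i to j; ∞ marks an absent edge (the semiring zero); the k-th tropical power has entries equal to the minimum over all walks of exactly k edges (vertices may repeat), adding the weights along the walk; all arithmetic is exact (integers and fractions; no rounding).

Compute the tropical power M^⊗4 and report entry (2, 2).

M^⊗2:
  [16, 11, 9, 13]
  [12, -9, 0, -3]
  [2, -5, -9, -3]
  [-1, -12, -12, -10]
M^⊗3:
  [17, 5, 6, 8]
  [-3, -10, -14, -8]
  [1, -13, -10, -8]
  [-6, -17, -17, -15]
M^⊗4:
  [11, 1, 0, 3]
  [-4, -18, -15, -13]
  [-7, -15, -18, -13]
  [-11, -22, -22, -20]
Key observation: the optimum is the walk 2->3->2->3->2, with weight (-5) + (-4) + (-5) + (-4) = -18.
Optimal value attained by: walk 2->3->2->3->2.
Answer: (M^⊗4)[2][2] = -18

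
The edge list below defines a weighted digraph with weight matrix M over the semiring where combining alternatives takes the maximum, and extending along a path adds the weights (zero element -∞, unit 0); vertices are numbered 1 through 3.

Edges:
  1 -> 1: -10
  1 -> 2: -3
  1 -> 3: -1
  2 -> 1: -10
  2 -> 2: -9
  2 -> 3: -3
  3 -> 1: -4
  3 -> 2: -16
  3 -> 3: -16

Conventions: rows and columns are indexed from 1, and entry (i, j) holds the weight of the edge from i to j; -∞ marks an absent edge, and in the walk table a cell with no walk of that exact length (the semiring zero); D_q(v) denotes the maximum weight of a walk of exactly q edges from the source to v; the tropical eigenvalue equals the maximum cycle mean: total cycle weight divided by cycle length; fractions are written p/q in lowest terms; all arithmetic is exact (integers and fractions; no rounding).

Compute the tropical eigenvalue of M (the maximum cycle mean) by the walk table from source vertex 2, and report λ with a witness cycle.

q=0: [-∞, 0, -∞]
q=1: [-10, -9, -3]
q=2: [-7, -13, -11]
q=3: [-15, -10, -8]
Optimal cycle mean attained by: cycle 1->3->1, total (-1) + (-4), length 2.
Answer: λ = -5/2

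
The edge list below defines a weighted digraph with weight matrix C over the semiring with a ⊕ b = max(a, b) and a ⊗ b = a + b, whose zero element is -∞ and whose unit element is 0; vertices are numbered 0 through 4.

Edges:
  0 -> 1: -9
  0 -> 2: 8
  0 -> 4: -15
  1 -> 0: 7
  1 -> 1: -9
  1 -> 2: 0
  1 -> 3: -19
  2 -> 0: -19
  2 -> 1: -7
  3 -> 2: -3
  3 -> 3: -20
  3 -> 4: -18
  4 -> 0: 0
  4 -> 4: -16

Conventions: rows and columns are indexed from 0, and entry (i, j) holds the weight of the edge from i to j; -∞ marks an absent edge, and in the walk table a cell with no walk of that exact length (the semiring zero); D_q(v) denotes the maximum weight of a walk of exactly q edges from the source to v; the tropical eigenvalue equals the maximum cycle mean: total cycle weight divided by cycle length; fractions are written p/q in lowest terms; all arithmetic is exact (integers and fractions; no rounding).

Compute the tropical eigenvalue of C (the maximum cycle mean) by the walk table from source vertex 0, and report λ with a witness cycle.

q=0: [0, -∞, -∞, -∞, -∞]
q=1: [-∞, -9, 8, -∞, -15]
q=2: [-2, 1, -9, -28, -31]
q=3: [8, -8, 6, -18, -17]
q=4: [-1, -1, 16, -27, -7]
q=5: [6, 9, 7, -20, -16]
Optimal cycle mean attained by: cycle 0->2->1->0, total 8 + (-7) + 7, length 3.
Answer: λ = 8/3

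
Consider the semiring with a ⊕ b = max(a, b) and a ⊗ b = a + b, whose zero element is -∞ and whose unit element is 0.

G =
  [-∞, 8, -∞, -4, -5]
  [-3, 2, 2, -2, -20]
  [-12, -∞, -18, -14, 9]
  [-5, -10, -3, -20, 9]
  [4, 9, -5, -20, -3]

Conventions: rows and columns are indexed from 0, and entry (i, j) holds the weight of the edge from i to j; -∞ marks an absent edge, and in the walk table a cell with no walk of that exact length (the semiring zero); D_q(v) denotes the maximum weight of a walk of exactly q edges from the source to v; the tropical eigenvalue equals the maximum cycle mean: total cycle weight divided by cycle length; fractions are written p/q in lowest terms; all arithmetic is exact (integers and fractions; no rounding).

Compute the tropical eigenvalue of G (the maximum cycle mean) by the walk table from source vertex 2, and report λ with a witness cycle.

q=0: [-∞, -∞, 0, -∞, -∞]
q=1: [-12, -∞, -18, -14, 9]
q=2: [13, 18, 4, -11, 6]
q=3: [15, 21, 20, 16, 13]
q=4: [18, 23, 23, 19, 29]
q=5: [33, 38, 25, 21, 32]
Optimal cycle mean attained by: cycle 1->2->4->1, total 2 + 9 + 9, length 3.
Answer: λ = 20/3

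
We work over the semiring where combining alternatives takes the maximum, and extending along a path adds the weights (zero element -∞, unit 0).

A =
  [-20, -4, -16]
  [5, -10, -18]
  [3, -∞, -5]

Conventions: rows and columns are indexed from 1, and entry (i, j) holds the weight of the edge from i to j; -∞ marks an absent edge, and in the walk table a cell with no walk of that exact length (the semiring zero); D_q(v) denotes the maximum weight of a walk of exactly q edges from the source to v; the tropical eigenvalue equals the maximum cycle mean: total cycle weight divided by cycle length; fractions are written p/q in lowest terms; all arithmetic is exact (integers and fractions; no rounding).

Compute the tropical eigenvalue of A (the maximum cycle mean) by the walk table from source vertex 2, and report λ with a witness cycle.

q=0: [-∞, 0, -∞]
q=1: [5, -10, -18]
q=2: [-5, 1, -11]
q=3: [6, -9, -16]
Optimal cycle mean attained by: cycle 1->2->1, total (-4) + 5, length 2.
Answer: λ = 1/2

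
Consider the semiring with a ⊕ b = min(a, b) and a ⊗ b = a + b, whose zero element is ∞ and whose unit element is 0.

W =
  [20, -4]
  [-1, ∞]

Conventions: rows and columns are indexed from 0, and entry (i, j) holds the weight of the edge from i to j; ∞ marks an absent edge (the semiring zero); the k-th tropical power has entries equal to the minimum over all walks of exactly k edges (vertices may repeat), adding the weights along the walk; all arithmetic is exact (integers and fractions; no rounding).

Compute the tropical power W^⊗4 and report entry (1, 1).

W^⊗2:
  [-5, 16]
  [19, -5]
W^⊗3:
  [15, -9]
  [-6, 15]
W^⊗4:
  [-10, 11]
  [14, -10]
Key observation: the optimum is the walk 1->0->1->0->1, with weight (-1) + (-4) + (-1) + (-4) = -10.
Optimal value attained by: walk 1->0->1->0->1.
Answer: (W^⊗4)[1][1] = -10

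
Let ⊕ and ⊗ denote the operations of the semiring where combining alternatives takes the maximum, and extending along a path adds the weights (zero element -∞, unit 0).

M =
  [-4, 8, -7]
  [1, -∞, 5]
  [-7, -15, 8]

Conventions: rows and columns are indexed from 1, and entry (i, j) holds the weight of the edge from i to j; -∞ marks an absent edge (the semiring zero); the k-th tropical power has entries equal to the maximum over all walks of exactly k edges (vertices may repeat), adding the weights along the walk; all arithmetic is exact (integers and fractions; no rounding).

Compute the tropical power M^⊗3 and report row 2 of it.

M^⊗2:
  [9, 4, 13]
  [-2, 9, 13]
  [1, 1, 16]
M^⊗3:
  [6, 17, 21]
  [10, 6, 21]
  [9, 9, 24]
Answer: row 2 of M^⊗3 = [10, 6, 21]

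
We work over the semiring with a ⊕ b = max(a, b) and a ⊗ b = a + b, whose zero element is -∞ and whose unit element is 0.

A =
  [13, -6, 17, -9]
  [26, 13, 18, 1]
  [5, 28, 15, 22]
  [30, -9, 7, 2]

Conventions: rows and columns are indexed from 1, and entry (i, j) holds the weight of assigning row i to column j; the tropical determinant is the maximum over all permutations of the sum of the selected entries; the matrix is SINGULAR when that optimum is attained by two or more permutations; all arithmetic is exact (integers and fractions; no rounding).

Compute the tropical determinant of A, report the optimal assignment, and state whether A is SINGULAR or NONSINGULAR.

σ = (1, 2, 3, 4): 13 + 13 + 15 + 2 = 43
σ = (1, 2, 4, 3): 13 + 13 + 22 + 7 = 55
σ = (1, 3, 2, 4): 13 + 18 + 28 + 2 = 61
σ = (1, 3, 4, 2): 13 + 18 + 22 + (-9) = 44
σ = (1, 4, 2, 3): 13 + 1 + 28 + 7 = 49
σ = (1, 4, 3, 2): 13 + 1 + 15 + (-9) = 20
σ = (2, 1, 3, 4): (-6) + 26 + 15 + 2 = 37
σ = (2, 1, 4, 3): (-6) + 26 + 22 + 7 = 49
σ = (2, 3, 1, 4): (-6) + 18 + 5 + 2 = 19
σ = (2, 3, 4, 1): (-6) + 18 + 22 + 30 = 64
σ = (2, 4, 1, 3): (-6) + 1 + 5 + 7 = 7
σ = (2, 4, 3, 1): (-6) + 1 + 15 + 30 = 40
σ = (3, 1, 2, 4): 17 + 26 + 28 + 2 = 73
σ = (3, 1, 4, 2): 17 + 26 + 22 + (-9) = 56
σ = (3, 2, 1, 4): 17 + 13 + 5 + 2 = 37
σ = (3, 2, 4, 1): 17 + 13 + 22 + 30 = 82
σ = (3, 4, 1, 2): 17 + 1 + 5 + (-9) = 14
σ = (3, 4, 2, 1): 17 + 1 + 28 + 30 = 76
σ = (4, 1, 2, 3): (-9) + 26 + 28 + 7 = 52
σ = (4, 1, 3, 2): (-9) + 26 + 15 + (-9) = 23
σ = (4, 2, 1, 3): (-9) + 13 + 5 + 7 = 16
σ = (4, 2, 3, 1): (-9) + 13 + 15 + 30 = 49
σ = (4, 3, 1, 2): (-9) + 18 + 5 + (-9) = 5
σ = (4, 3, 2, 1): (-9) + 18 + 28 + 30 = 67
Optimal value attained by: σ = (3, 2, 4, 1).
Answer: det⊕(A) = 82; verdict: NONSINGULAR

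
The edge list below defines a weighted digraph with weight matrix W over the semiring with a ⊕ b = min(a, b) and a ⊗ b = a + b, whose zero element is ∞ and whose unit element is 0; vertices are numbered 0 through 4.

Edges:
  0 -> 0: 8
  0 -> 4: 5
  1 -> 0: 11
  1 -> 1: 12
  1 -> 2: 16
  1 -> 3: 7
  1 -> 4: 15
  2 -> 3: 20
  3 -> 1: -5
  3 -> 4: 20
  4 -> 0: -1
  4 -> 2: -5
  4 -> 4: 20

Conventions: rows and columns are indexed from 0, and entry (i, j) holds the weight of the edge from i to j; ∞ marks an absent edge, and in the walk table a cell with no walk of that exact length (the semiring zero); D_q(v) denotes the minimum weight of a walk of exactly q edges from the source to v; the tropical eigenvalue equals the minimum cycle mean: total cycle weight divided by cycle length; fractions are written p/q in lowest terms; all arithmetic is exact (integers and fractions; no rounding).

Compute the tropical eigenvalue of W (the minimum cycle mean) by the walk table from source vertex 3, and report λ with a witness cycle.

q=0: [∞, ∞, ∞, 0, ∞]
q=1: [∞, -5, ∞, ∞, 20]
q=2: [6, 7, 11, 2, 10]
q=3: [9, -3, 5, 14, 11]
q=4: [8, 9, 6, 4, 12]
q=5: [11, -1, 7, 16, 13]
Optimal cycle mean attained by: cycle 1->3->1, total 7 + (-5), length 2.
Answer: λ = 1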